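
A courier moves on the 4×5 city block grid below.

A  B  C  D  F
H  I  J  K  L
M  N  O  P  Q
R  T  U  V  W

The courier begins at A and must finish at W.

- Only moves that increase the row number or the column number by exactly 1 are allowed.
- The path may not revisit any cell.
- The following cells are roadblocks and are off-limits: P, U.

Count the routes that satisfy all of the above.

A right/down-only route from A to W makes exactly 3 down-moves and 4 right-moves in some order.
With no other constraints that would be C(7,3) = 35 routes.
Subtract routes through each blocked cell (inclusion–exclusion for overlaps): − through P: 20 − through U: 10 → 5.
That gives 5 routes.

5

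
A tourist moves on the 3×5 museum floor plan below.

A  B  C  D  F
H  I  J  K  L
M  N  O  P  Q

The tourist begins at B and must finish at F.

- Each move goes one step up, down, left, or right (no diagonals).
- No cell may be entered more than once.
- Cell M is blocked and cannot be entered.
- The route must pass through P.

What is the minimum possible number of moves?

Any route passes through P somewhere between B and F. Summing Manhattan distances along the two legs (B → P → F) gives a lower bound of 4 + 3 = 7 moves.
A route of 7 moves achieves this: B → I → N → O → P → K → D → F.
Since 7 matches the lower bound, it is optimal.

7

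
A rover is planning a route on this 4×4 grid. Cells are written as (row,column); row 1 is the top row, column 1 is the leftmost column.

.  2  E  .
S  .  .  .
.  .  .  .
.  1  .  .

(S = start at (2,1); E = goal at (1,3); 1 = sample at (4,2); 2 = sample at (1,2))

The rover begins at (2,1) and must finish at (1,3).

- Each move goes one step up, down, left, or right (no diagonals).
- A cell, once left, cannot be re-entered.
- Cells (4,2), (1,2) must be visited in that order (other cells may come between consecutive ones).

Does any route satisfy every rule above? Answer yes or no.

yes

One route that works: (2,1) → (3,1) → (4,1) → (4,2) → (3,2) → (2,2) → (1,2) → (1,3).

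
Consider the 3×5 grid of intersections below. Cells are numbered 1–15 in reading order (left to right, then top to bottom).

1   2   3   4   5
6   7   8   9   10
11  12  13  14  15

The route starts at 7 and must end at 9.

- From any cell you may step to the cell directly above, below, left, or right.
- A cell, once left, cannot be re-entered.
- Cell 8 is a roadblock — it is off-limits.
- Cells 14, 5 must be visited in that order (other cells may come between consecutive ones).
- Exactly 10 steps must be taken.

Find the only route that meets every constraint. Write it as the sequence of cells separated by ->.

7 -> 6 -> 11 -> 12 -> 13 -> 14 -> 15 -> 10 -> 5 -> 4 -> 9

The waypoints must appear in the order 14, 5, with no cell reused.
Route from 7: left to 6, down to 11, 4× right (reaching 15), 2× up (reaching 5), left to 4, down to 9 — 10 moves in all.
Check: order respected (14 at step 5, 5 at step 8); 10 moves as required.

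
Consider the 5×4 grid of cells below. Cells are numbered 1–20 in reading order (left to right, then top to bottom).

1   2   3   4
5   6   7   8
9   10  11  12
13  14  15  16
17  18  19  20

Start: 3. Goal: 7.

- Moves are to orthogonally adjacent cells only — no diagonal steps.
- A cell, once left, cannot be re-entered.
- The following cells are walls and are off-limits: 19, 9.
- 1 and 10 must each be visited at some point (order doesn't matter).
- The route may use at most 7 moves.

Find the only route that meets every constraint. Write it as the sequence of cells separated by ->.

3 -> 2 -> 1 -> 5 -> 6 -> 10 -> 11 -> 7

Any route must reach 1 and 10 and still end at 7 within 7 moves, so the order of the required stops is forced.
Route from 3: left 2 to 1, down 1 to 5, right 1 to 6, down 1 to 10, right 1 to 11, up 1 to 7 — 7 moves in all.
Check: all required cells visited; 7 ≤ 7 moves.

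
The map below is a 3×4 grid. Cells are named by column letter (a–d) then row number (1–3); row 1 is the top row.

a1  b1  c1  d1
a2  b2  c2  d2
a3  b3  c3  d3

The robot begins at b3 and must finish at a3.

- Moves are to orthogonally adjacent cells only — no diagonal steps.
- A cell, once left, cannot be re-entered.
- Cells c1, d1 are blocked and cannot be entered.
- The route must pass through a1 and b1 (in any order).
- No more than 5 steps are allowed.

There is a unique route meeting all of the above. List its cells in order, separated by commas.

The 5-move cap with required stops at a1, b1 leaves no slack for detours.
Route from b3: 2× up (reaching b1), left to a1, 2× down (reaching a3) — 5 moves in all.
Check: all required cells visited; 5 ≤ 5 moves.

b3, b2, b1, a1, a2, a3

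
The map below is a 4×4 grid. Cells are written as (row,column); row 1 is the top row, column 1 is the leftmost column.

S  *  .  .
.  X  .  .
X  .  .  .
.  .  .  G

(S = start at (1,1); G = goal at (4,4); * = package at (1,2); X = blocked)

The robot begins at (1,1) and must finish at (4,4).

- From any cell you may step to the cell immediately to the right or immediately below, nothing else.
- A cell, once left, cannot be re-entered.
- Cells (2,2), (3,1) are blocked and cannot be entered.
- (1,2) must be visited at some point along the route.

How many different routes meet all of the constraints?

A right/down-only route from (1,1) to (4,4) makes exactly 3 down-moves and 3 right-moves in some order.
With no other constraints that would be C(6,3) = 20 routes.
Split at (1,2) and multiply the segment counts (each segment already excludes blocked cells): (1,1)→(1,2): 1; (1,2)→(4,4): 4; product = 4.
That gives 4 routes.

4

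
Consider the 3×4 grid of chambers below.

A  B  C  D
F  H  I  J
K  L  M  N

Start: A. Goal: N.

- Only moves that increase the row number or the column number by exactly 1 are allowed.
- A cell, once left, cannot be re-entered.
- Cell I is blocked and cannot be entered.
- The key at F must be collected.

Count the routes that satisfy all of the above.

2

A right/down-only route from A to N makes exactly 2 down-moves and 3 right-moves in some order.
With no other constraints that would be C(5,2) = 10 routes.
Split at F and multiply the segment counts (each segment already excludes blocked cells): A→F: 1; F→N: 2; product = 2.
That gives 2 routes.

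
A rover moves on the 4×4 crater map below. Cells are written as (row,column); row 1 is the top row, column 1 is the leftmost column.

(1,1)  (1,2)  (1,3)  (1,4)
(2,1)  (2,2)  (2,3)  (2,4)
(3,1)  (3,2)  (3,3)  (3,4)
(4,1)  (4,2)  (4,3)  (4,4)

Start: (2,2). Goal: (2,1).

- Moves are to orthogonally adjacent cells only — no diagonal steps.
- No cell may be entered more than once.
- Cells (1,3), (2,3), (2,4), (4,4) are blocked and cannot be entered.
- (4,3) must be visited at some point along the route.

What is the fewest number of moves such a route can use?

Any route passes through (4,3) somewhere between (2,2) and (2,1). Summing Manhattan distances along the two legs ((2,2) → (4,3) → (2,1)) gives a lower bound of 3 + 4 = 7 moves.
A route of 7 moves achieves this: (2,2) → (3,2) → (3,3) → (4,3) → (4,2) → (4,1) → (3,1) → (2,1).
Since 7 matches the lower bound, it is optimal.

7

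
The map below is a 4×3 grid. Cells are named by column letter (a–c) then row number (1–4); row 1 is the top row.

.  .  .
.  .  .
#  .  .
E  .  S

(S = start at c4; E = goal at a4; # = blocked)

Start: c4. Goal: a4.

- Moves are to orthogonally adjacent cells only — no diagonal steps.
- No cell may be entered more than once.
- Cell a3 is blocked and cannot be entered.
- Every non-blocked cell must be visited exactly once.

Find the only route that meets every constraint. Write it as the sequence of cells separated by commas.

Need to visit all 11 open cells exactly once, starting at c4 and ending at a4.
Cell a2 has only two open neighbours (a1 and b2), so the path must pass straight through it: one of those is the cell it's entered from and the other is where it exits.
Route from c4: 3× up (reaching c1), 2× left (reaching a1), down to a2, right to b2, 2× down (reaching b4), left to a4 — 10 moves in all.
Check: all 11 open cells covered.

c4, c3, c2, c1, b1, a1, a2, b2, b3, b4, a4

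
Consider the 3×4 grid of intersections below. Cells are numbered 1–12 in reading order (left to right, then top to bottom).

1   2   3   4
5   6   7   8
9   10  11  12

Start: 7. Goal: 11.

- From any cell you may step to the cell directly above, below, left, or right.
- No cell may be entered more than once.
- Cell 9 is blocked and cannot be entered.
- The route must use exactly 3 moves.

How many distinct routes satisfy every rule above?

Need simple routes of exactly 3 moves from 7 to 11 (Manhattan distance 1, so 1 moves are spent on a detour and 1 undoing it).
Enumerating: 7 6 10 11 | 7 8 12 11.
That gives 2 routes.

2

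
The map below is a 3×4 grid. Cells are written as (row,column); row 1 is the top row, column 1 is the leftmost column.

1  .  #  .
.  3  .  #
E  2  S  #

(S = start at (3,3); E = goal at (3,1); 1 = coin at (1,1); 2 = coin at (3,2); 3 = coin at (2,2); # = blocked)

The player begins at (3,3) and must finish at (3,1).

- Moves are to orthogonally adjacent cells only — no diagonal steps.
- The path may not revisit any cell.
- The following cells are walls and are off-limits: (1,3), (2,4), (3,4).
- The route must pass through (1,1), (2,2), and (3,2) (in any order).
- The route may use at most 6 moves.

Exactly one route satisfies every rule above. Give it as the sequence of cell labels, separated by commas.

(3,3), (3,2), (2,2), (1,2), (1,1), (2,1), (3,1)

The budget equals the shortest possible length, so every move has to be on a shortest route through the required cells.
Route from (3,3): left to (3,2), 2× up (reaching (1,2)), left to (1,1), 2× down (reaching (3,1)) — 6 moves in all.
Check: all required cells visited; 6 ≤ 6 moves.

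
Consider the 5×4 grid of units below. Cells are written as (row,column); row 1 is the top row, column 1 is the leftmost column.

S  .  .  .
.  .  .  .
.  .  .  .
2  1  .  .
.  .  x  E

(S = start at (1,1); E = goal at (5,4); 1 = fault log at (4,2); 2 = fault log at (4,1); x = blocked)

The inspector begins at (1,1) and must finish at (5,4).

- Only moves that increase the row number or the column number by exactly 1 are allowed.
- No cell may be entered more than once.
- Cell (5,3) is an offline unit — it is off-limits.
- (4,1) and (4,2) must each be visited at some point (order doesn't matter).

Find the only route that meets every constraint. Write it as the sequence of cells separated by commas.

(1,1), (2,1), (3,1), (4,1), (4,2), (4,3), (4,4), (5,4)

Moves only go right or down, so the column and row indices never decrease.
Route from (1,1): 3× down (reaching (4,1)), 3× right (reaching (4,4)), down to (5,4) — 7 moves in all.
Check: all required cells visited.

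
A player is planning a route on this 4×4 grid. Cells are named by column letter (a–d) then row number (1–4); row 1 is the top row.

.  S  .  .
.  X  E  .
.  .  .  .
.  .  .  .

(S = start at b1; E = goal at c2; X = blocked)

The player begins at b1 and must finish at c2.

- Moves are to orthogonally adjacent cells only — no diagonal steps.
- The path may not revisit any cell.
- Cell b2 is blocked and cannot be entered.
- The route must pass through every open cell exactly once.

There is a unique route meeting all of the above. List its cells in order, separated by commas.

b1, a1, a2, a3, a4, b4, b3, c3, c4, d4, d3, d2, d1, c1, c2

Need to visit all 15 open cells exactly once, starting at b1 and ending at c2.
Cell d1 has only two open neighbours (d2 and c1), so the path must pass straight through it: one of those is the cell it's entered from and the other is where it exits.
Route from b1: left to a1, 3× down (reaching a4), right to b4, up to b3, right to c3, down to c4, right to d4, 3× up (reaching d1), left to c1, down to c2 — 14 moves in all.
Check: all 15 open cells covered.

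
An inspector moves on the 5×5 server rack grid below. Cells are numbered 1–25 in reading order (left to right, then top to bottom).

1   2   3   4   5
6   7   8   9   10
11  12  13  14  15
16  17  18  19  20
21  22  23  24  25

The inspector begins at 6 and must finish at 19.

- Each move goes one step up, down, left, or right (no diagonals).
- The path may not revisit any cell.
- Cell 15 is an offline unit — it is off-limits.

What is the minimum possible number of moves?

5

The Manhattan distance from 6 to 19 is |2−4| + |1−4| = 5, so at least 5 moves are needed.
A route of 5 moves achieves this: 6 → 11 → 16 → 17 → 18 → 19.
Since 5 matches the lower bound, it is optimal.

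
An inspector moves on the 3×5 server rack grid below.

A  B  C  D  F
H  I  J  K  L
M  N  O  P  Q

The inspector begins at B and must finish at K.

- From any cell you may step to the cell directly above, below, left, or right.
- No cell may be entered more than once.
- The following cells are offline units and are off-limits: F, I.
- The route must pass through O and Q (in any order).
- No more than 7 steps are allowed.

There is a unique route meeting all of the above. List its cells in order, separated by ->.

B -> C -> J -> O -> P -> Q -> L -> K

The 7-move cap with required stops at O, Q leaves no slack for detours.
Route from B: right 1 to C, down 2 to O, right 2 to Q, up 1 to L, left 1 to K — 7 moves in all.
Check: all required cells visited; 7 ≤ 7 moves.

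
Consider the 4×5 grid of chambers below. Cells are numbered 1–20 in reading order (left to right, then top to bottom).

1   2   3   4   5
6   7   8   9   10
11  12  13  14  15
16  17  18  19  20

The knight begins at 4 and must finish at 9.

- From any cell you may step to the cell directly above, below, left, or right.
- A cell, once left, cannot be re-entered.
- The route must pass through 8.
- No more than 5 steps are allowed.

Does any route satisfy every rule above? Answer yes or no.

One route that works: 4 → 3 → 8 → 9.

yes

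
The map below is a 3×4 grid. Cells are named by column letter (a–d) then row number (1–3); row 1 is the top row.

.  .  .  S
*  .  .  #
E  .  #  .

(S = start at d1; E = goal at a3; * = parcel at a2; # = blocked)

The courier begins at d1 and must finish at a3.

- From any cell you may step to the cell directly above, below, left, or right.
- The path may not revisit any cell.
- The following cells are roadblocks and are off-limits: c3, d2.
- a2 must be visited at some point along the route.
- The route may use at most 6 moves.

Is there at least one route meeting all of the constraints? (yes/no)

yes

One route that works: d1 → c1 → c2 → b2 → a2 → a3.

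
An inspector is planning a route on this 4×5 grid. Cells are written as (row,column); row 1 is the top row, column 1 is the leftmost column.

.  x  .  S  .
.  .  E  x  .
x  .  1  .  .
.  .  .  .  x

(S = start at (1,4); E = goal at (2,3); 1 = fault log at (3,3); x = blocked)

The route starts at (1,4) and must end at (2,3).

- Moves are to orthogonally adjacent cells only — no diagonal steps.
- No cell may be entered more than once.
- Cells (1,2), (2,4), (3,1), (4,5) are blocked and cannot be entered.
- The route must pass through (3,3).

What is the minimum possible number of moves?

6

Any route passes through (3,3) somewhere between (1,4) and (2,3). Summing Manhattan distances along the two legs ((1,4) → (3,3) → (2,3)) gives a lower bound of 3 + 1 = 4 moves.
The shortest route satisfying every rule uses 6 moves: (1,4) → (1,5) → (2,5) → (3,5) → (3,4) → (3,3) → (2,3).
The bound of 4 isn't tight here; checking systematically, no route of length 4 through 5 satisfies every constraint, so 6 is the minimum.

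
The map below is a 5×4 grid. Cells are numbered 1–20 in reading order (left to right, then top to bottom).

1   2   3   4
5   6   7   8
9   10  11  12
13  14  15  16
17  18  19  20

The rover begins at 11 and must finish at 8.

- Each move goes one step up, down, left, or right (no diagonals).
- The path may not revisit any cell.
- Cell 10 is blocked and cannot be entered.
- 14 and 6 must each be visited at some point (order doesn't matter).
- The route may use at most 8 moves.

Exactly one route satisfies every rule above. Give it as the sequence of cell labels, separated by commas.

The budget equals the shortest possible length, so every move has to be on a shortest route through the required cells.
Route from 11: down 1 to 15, left 2 to 13, up 2 to 5, right 3 to 8 — 8 moves in all.
Check: all required cells visited; 8 ≤ 8 moves.

11, 15, 14, 13, 9, 5, 6, 7, 8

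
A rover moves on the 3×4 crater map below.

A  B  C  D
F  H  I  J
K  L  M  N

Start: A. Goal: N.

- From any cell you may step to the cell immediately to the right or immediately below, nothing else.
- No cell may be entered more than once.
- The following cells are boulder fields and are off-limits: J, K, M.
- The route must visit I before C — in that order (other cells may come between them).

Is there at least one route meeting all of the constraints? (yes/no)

no

C lies above I, so going from I to C would need an upward move — but moves only go right/down, so I cannot be visited before C.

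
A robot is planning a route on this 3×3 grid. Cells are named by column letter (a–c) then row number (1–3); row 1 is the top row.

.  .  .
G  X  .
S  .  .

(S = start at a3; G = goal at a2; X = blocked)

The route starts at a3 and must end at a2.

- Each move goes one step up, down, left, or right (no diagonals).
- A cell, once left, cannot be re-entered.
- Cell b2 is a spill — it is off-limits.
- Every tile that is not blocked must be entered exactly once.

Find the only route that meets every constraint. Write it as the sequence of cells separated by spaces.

Need to visit all 8 open cells exactly once, starting at a3 and ending at a2.
Route from a3: 2× right (reaching c3), 2× up (reaching c1), 2× left (reaching a1), down to a2 — 7 moves in all.
Check: all 8 open cells covered.

a3 b3 c3 c2 c1 b1 a1 a2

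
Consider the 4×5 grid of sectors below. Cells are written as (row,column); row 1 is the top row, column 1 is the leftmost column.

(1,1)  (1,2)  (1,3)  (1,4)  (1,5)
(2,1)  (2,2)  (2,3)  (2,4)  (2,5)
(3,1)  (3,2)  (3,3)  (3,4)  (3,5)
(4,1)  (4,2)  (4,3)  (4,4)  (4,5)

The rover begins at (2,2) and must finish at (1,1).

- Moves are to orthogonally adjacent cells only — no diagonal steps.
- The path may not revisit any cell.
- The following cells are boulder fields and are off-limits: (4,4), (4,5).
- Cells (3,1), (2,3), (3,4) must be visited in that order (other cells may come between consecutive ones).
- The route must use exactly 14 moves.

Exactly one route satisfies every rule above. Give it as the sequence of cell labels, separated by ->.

(2,2) -> (2,1) -> (3,1) -> (3,2) -> (3,3) -> (2,3) -> (2,4) -> (3,4) -> (3,5) -> (2,5) -> (1,5) -> (1,4) -> (1,3) -> (1,2) -> (1,1)

The waypoints must appear in the order (3,1), (2,3), (3,4), with no cell reused.
Route from (2,2): left to (2,1), down to (3,1), 2× right (reaching (3,3)), up to (2,3), right to (2,4), down to (3,4), right to (3,5), 2× up (reaching (1,5)), 4× left (reaching (1,1)) — 14 moves in all.
Check: order respected ((3,1) at step 2, (2,3) at step 5, (3,4) at step 7); 14 moves as required.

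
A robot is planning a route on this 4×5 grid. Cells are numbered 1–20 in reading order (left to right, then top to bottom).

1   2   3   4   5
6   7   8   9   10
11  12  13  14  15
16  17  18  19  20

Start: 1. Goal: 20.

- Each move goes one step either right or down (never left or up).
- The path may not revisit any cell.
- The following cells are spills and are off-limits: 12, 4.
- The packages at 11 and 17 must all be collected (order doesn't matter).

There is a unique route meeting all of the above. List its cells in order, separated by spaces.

1 6 11 16 17 18 19 20

Moves only go right or down, so the column and row indices never decrease.
Route from 1: down 3 to 16, right 4 to 20 — 7 moves in all.
Check: all required cells visited.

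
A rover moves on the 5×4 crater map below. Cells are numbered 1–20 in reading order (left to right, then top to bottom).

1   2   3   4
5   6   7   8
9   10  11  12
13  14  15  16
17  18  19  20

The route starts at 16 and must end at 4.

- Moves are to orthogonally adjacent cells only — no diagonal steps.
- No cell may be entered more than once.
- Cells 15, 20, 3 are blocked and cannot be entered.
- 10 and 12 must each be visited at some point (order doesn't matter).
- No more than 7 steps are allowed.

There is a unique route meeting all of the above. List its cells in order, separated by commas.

The budget equals the shortest possible length, so every move has to be on a shortest route through the required cells.
Route from 16: up to 12, 2× left (reaching 10), up to 6, 2× right (reaching 8), up to 4 — 7 moves in all.
Check: all required cells visited; 7 ≤ 7 moves.

16, 12, 11, 10, 6, 7, 8, 4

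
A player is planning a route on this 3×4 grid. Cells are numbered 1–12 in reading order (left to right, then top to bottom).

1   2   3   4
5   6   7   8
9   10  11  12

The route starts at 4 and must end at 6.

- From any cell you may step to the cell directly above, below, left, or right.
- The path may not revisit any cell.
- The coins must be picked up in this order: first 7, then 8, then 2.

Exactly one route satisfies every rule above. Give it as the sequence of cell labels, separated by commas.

4, 3, 7, 8, 12, 11, 10, 9, 5, 1, 2, 6

The waypoints must appear in the order 7, 8, 2, with no cell reused.
Route from 4: left to 3, down to 7, right to 8, down to 12, 3× left (reaching 9), 2× up (reaching 1), right to 2, down to 6 — 11 moves in all.
Check: order respected (7 at step 2, 8 at step 3, 2 at step 10).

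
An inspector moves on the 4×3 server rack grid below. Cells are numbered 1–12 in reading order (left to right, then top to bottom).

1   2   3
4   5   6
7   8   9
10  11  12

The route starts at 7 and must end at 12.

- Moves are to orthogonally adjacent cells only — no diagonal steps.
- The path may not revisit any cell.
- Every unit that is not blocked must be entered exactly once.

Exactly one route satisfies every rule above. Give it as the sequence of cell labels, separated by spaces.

7 10 11 8 5 4 1 2 3 6 9 12

Need to visit all 12 open cells exactly once, starting at 7 and ending at 12.
Cell 10 has only two open neighbours (7 and 11), so the path must pass straight through it: one of those is the cell it's entered from and the other is where it exits.
Route from 7: down 1 to 10, right 1 to 11, up 2 to 5, left 1 to 4, up 1 to 1, right 2 to 3, down 3 to 12 — 11 moves in all.
Check: all 12 open cells covered.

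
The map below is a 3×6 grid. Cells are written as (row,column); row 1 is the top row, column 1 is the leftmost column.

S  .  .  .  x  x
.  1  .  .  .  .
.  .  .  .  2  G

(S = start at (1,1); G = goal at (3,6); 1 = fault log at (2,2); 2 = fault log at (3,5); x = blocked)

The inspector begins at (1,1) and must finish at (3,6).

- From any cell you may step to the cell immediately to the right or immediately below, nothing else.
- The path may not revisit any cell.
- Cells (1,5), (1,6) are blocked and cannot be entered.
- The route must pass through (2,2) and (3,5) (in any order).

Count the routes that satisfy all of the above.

8

A right/down-only route from (1,1) to (3,6) makes exactly 2 down-moves and 5 right-moves in some order.
With no other constraints that would be C(7,2) = 21 routes.
A monotone route can only reach the required cells in the order (2,2), (3,5), so split there and multiply the segment counts (each segment already excludes blocked cells): (1,1)→(2,2): 2; (2,2)→(3,5): 4; (3,5)→(3,6): 1; product = 8.
That gives 8 routes.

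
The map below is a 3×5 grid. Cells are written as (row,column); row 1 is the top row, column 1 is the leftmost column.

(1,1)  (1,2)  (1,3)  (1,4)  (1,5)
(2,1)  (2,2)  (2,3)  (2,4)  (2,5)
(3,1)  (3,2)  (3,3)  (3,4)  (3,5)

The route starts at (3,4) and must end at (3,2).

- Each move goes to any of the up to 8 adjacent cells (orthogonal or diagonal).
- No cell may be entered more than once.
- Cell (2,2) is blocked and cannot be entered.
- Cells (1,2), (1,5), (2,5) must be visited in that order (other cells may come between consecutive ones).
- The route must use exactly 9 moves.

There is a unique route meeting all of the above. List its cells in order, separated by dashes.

(3,4) - (2,3) - (1,2) - (1,3) - (1,4) - (1,5) - (2,5) - (2,4) - (3,3) - (3,2)

The waypoints must appear in the order (1,2), (1,5), (2,5), with no cell reused.
Route from (3,4): 2× up-left (reaching (1,2)), 3× right (reaching (1,5)), down to (2,5), left to (2,4), down-left to (3,3), left to (3,2) — 9 moves in all.
Check: order respected ((1,2) at step 2, (1,5) at step 5, (2,5) at step 6); 9 moves as required.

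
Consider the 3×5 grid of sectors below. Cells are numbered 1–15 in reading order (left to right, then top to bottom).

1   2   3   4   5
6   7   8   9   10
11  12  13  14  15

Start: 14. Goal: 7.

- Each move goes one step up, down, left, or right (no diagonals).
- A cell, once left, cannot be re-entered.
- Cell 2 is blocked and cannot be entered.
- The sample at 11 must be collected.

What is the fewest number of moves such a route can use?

5

Any route passes through 11 somewhere between 14 and 7. Summing Manhattan distances along the two legs (14 → 11 → 7) gives a lower bound of 3 + 2 = 5 moves.
A route of 5 moves achieves this: 14 → 13 → 12 → 11 → 6 → 7.
Since 5 matches the lower bound, it is optimal.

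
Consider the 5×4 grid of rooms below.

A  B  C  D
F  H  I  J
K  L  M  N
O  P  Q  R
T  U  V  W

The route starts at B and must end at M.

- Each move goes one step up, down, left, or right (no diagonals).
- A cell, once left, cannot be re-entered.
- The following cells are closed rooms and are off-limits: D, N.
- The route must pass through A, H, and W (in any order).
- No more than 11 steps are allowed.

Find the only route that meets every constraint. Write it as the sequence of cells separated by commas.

B, A, F, H, L, P, U, V, W, R, Q, M

The budget equals the shortest possible length, so every move has to be on a shortest route through the required cells.
Route from B: left 1 to A, down 1 to F, right 1 to H, down 3 to U, right 2 to W, up 1 to R, left 1 to Q, up 1 to M — 11 moves in all.
Check: all required cells visited; 11 ≤ 11 moves.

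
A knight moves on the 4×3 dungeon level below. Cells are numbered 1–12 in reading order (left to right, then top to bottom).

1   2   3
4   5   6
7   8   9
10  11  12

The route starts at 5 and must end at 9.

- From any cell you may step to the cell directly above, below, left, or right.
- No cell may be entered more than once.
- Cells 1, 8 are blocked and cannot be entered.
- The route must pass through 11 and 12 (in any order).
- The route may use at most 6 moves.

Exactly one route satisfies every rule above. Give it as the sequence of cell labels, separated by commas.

Any route must reach 11 and 12 and still end at 9 within 6 moves, so the order of the required stops is forced.
Route from 5: left to 4, 2× down (reaching 10), 2× right (reaching 12), up to 9 — 6 moves in all.
Check: all required cells visited; 6 ≤ 6 moves.

5, 4, 7, 10, 11, 12, 9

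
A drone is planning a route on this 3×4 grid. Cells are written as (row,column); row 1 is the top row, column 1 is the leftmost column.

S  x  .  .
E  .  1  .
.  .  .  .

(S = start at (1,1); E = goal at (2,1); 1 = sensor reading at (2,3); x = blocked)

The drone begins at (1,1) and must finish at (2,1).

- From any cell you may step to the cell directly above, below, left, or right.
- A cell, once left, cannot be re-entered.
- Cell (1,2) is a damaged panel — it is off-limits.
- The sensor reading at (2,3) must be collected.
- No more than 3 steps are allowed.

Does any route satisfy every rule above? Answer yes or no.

Every way from (1,1) to (2,3) runs through (2,1) — but (2,1) is where the route must end, so it would be entered once on the way to (2,3) and again at the finish.

no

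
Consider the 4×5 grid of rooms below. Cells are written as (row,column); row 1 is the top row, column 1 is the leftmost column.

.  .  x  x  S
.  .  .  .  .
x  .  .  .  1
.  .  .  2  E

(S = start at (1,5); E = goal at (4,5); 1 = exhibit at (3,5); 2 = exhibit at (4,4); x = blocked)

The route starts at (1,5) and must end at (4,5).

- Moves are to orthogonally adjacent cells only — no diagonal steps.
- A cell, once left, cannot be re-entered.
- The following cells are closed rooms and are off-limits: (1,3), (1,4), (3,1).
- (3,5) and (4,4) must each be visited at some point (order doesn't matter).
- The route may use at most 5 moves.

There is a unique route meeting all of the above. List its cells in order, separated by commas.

(1,5), (2,5), (3,5), (3,4), (4,4), (4,5)

The 5-move cap with required stops at (3,5), (4,4) leaves no slack for detours.
Route from (1,5): 2× down (reaching (3,5)), left to (3,4), down to (4,4), right to (4,5) — 5 moves in all.
Check: all required cells visited; 5 ≤ 5 moves.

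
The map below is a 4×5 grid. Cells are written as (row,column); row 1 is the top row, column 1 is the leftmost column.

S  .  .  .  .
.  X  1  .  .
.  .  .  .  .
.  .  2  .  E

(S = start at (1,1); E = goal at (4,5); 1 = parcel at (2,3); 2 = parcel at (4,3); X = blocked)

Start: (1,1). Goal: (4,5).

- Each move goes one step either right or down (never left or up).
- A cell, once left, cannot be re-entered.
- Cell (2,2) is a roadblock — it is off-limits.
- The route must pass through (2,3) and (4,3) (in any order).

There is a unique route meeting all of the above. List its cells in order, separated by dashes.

Moves only go right or down, so the column and row indices never decrease.
Route from (1,1): right 2 to (1,3), down 3 to (4,3), right 2 to (4,5) — 7 moves in all.
Check: all required cells visited.

(1,1) - (1,2) - (1,3) - (2,3) - (3,3) - (4,3) - (4,4) - (4,5)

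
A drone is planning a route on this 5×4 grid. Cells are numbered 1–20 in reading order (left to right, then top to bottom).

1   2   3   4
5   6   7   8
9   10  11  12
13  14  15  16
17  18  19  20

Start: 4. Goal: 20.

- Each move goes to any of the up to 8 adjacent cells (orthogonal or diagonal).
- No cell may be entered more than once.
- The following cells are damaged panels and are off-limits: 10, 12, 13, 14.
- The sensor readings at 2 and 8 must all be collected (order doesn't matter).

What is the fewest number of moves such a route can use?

Any route passes through 2 and 8 in some order between 4 and 20. Summing Chebyshev distances along each leg and taking the cheapest ordering (4 → 2 → 8 → 20) gives a lower bound of 2 + 2 + 3 = 7 moves.
A route of 7 moves achieves this: 4 → 3 → 2 → 7 → 8 → 11 → 15 → 20.
Since 7 matches the lower bound, it is optimal.

7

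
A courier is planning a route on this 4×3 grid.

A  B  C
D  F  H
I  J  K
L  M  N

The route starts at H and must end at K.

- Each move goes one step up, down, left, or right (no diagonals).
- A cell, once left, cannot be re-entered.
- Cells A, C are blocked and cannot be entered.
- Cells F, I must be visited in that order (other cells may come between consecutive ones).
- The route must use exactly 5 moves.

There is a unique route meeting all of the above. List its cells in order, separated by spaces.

H F D I J K

The waypoints must appear in the order F, I, with no cell reused.
Route from H: left 2 to D, down 1 to I, right 2 to K — 5 moves in all.
Check: order respected (F at step 1, I at step 3); 5 moves as required.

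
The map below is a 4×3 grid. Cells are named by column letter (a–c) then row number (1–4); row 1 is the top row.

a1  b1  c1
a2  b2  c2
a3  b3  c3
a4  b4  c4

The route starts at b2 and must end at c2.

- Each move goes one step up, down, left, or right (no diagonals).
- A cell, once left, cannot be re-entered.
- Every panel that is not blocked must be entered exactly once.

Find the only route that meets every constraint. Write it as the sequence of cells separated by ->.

b2 -> b3 -> c3 -> c4 -> b4 -> a4 -> a3 -> a2 -> a1 -> b1 -> c1 -> c2

Need to visit all 12 open cells exactly once, starting at b2 and ending at c2.
Cell a4 has only two open neighbours (a3 and b4), so the path must pass straight through it: one of those is the cell it's entered from and the other is where it exits.
Route from b2: down 1 to b3, right 1 to c3, down 1 to c4, left 2 to a4, up 3 to a1, right 2 to c1, down 1 to c2 — 11 moves in all.
Check: all 12 open cells covered.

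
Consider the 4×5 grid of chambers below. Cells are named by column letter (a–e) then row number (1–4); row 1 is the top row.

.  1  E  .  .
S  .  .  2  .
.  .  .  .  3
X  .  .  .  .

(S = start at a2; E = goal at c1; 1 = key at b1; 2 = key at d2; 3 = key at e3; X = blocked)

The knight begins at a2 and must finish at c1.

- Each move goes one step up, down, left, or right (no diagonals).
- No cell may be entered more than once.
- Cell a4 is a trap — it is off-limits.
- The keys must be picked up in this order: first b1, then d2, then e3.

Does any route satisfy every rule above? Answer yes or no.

yes

One route that works: a2 → a1 → b1 → b2 → c2 → d2 → d3 → e3 → e2 → e1 → d1 → c1.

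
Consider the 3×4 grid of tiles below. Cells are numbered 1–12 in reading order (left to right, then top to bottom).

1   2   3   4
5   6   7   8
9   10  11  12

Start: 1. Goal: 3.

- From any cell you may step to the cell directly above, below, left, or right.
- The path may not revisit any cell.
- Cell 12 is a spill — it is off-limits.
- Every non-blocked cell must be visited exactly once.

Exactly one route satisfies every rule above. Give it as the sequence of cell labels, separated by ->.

1 -> 2 -> 6 -> 5 -> 9 -> 10 -> 11 -> 7 -> 8 -> 4 -> 3

Need to visit all 11 open cells exactly once, starting at 1 and ending at 3.
Route from 1: right to 2, down to 6, left to 5, down to 9, 2× right (reaching 11), up to 7, right to 8, up to 4, left to 3 — 10 moves in all.
Check: all 11 open cells covered.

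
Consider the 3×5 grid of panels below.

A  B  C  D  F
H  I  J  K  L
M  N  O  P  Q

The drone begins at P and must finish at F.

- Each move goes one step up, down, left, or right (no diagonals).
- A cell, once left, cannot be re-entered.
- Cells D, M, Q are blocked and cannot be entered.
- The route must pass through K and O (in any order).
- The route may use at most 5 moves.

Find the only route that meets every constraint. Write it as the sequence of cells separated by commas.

The 5-move cap with required stops at K, O leaves no slack for detours.
Route from P: left 1 to O, up 1 to J, right 2 to L, up 1 to F — 5 moves in all.
Check: all required cells visited; 5 ≤ 5 moves.

P, O, J, K, L, F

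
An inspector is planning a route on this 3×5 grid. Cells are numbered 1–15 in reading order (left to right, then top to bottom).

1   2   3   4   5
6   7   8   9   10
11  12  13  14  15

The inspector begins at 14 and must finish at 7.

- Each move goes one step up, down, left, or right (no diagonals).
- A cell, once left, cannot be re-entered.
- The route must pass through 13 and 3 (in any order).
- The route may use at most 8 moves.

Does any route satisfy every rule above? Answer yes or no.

One route that works: 14 → 13 → 8 → 3 → 2 → 7.

yes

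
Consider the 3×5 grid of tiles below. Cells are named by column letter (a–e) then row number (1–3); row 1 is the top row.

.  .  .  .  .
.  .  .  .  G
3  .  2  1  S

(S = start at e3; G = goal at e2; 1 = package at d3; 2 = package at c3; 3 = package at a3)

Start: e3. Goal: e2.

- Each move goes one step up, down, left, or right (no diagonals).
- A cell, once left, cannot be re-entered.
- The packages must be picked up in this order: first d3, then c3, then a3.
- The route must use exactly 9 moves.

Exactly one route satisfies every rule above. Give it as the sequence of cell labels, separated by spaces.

The waypoints must appear in the order d3, c3, a3, with no cell reused.
Route from e3: left 4 to a3, up 1 to a2, right 4 to e2 — 9 moves in all.
Check: order respected (1 at step 1, 2 at step 2, 3 at step 4); 9 moves as required.

e3 d3 c3 b3 a3 a2 b2 c2 d2 e2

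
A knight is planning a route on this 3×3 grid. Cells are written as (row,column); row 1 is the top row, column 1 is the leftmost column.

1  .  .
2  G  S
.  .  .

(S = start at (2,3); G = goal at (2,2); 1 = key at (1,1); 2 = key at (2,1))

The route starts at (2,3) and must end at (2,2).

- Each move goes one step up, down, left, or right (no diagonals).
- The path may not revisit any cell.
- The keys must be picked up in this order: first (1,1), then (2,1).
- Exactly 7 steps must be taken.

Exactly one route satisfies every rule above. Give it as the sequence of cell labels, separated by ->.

(2,3) -> (1,3) -> (1,2) -> (1,1) -> (2,1) -> (3,1) -> (3,2) -> (2,2)

The waypoints must appear in the order (1,1), (2,1), with no cell reused.
Route from (2,3): up to (1,3), 2× left (reaching (1,1)), 2× down (reaching (3,1)), right to (3,2), up to (2,2) — 7 moves in all.
Check: order respected (1 at step 3, 2 at step 4); 7 moves as required.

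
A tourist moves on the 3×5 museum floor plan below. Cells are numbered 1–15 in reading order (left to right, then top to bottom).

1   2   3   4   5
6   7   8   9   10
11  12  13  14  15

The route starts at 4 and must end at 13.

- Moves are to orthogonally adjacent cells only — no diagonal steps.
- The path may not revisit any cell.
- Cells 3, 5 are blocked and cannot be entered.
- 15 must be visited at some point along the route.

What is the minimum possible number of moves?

Any route passes through 15 somewhere between 4 and 13. Summing Manhattan distances along the two legs (4 → 15 → 13) gives a lower bound of 3 + 2 = 5 moves.
A route of 5 moves achieves this: 4 → 9 → 10 → 15 → 14 → 13.
Since 5 matches the lower bound, it is optimal.

5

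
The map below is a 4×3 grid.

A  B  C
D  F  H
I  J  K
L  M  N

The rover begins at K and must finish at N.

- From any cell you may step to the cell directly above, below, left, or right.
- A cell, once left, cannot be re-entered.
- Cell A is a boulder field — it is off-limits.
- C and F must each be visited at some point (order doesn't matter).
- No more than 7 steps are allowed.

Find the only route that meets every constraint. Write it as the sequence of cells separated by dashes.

K - H - C - B - F - J - M - N

Any route must reach C and F and still end at N within 7 moves, so the order of the required stops is forced.
Route from K: up 2 to C, left 1 to B, down 3 to M, right 1 to N — 7 moves in all.
Check: all required cells visited; 7 ≤ 7 moves.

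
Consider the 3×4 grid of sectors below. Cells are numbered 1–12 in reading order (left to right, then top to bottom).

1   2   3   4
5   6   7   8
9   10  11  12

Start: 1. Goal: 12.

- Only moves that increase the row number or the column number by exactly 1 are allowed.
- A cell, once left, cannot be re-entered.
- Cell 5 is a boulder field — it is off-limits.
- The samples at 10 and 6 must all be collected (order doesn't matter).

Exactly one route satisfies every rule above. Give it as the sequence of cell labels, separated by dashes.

1 - 2 - 6 - 10 - 11 - 12

Moves only go right or down, so the column and row indices never decrease.
Route from 1: right to 2, 2× down (reaching 10), 2× right (reaching 12) — 5 moves in all.
Check: all required cells visited.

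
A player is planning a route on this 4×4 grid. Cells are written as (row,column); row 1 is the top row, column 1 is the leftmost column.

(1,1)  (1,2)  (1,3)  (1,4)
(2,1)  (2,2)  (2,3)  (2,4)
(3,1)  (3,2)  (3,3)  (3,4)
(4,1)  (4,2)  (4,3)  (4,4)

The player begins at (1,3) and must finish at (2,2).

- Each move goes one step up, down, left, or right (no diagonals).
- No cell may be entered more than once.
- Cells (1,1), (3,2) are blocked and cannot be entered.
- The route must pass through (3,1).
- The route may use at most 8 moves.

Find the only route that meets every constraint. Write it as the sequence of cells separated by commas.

The 8-move cap with required stops at (3,1) leaves no slack for detours.
Route from (1,3): down 3 to (4,3), left 2 to (4,1), up 2 to (2,1), right 1 to (2,2) — 8 moves in all.
Check: all required cells visited; 8 ≤ 8 moves.

(1,3), (2,3), (3,3), (4,3), (4,2), (4,1), (3,1), (2,1), (2,2)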